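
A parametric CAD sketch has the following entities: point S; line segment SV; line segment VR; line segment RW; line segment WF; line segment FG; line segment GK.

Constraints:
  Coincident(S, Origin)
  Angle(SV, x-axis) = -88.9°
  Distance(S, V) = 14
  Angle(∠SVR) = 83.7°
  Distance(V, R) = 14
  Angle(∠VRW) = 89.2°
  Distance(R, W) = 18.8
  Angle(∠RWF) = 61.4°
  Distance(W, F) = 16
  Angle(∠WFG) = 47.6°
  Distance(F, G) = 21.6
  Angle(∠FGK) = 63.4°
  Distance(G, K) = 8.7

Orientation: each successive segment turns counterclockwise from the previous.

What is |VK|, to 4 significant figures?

22.95

S is at the origin; SV runs at -88.9° with length 14.0, so V = (0.2688, -14.00). ∠SVR = 83.7° gives VR at 7.400° from the x-axis; with |VR| = 14.0, R = (14.15, -12.19). ∠VRW = 89.2° gives RW at 98.20° from the x-axis; with |RW| = 18.8, W = (11.47, 6.414). ∠RWF = 61.4° gives WF at -143.2° from the x-axis; with |WF| = 16.0, F = (-1.341, -3.171). ∠WFG = 47.6° gives FG at -10.80° from the x-axis; with |FG| = 21.6, G = (19.88, -7.218). ∠FGK = 63.4° gives GK at 105.8° from the x-axis; with |GK| = 8.7, K = (17.51, 1.153). Then |VK| = |K − V| = 22.95.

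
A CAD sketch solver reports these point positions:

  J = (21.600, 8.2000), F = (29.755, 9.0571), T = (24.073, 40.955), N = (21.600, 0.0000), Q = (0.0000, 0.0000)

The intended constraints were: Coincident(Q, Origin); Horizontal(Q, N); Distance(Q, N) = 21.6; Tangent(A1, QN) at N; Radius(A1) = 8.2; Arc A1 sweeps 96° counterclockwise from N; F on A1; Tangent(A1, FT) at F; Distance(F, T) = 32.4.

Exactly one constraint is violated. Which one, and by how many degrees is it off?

Tangent(A1, FT) at F — off by 4.10°.

Q = (0.00, 0.00) ✓; Q.y = 0.00, N.y = 0.00 ✓; |QN| = 21.60 ✓; ∠(JN, NQ) = 90.00° ✓; |JN| = 8.200 ✓; bearing(J→F) − bearing(J→N) = 96.00° ✓; |JF| = 8.200 ✓; ∠(JF, FT) = 85.90° ✗; |FT| = 32.40 ✓.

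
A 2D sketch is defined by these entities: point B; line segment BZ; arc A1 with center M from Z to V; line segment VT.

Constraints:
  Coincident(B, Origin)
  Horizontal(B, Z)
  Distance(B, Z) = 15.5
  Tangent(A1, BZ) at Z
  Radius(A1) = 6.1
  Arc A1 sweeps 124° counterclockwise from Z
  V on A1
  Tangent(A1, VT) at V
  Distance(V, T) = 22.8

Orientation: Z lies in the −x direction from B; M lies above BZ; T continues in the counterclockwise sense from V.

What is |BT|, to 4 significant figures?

36.68

B is at the origin; B and Z share the same y with |BZ| = 15.5 and Z on the −x side, so Z = (-15.50, 0.000). The tangent condition forces MZ to be normal to BZ, so M = Z + (0, 6.1) = (-15.50, 6.100). On A1, Z sits at bearing -90° from M; a 124° counterclockwise sweep puts V at bearing 34°, so V = M + 6.1·(cos 34°, sin 34°) = (-10.44, 9.511). The tangent condition forces MV to be normal to VT, so VT runs along (−sin 34°, cos 34°); with |VT| = 22.8, T = (-23.19, 28.41). Then |BT| = |T − B| = 36.68.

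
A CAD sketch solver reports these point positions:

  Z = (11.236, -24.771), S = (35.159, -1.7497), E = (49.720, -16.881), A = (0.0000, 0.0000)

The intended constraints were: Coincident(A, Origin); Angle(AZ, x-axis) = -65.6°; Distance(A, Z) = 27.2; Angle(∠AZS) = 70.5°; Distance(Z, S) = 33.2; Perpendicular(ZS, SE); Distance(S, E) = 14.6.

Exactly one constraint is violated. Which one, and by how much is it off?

Distance(S, E) = 14.6 — off by 6.40.

A = (0.00, 0.00) ✓; AZ at -65.60° ✓; |AZ| = 27.20 ✓; ∠AZS = 70.50° ✓; |ZS| = 33.20 ✓; ∠(ZS, SE) = 90.00° ✓; |SE| = 21.00 ✗.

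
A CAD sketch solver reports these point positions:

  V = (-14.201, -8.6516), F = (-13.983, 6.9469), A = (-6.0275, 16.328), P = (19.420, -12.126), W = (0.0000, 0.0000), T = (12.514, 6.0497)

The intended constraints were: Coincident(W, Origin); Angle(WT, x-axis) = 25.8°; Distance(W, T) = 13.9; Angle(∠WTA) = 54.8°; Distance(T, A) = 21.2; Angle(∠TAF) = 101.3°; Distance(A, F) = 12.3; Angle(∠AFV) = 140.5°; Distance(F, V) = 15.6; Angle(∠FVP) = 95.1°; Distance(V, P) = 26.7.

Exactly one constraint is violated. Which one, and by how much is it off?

Distance(V, P) = 26.7 — off by 7.10.

W = (0.00, 0.00) ✓; WT at 25.80° ✓; |WT| = 13.90 ✓; ∠WTA = 54.80° ✓; |TA| = 21.20 ✓; ∠TAF = 101.3° ✓; |AF| = 12.30 ✓; ∠AFV = 140.5° ✓; |FV| = 15.60 ✓; ∠FVP = 95.10° ✓; |VP| = 33.80 ✗.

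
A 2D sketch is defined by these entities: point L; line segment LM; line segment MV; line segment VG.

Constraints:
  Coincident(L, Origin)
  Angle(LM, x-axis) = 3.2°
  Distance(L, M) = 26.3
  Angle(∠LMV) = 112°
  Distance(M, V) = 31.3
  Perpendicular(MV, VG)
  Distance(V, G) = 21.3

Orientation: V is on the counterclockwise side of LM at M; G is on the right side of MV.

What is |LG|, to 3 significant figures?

61.5

∠LMV = 112.0°, so MV runs at 3.2° + (180° − 112.0°) = 71.2° from the x-axis; with |MV| = 31.3, V = M + 31.3·(cos 71.2°, sin 71.2°) = (36.3, 31.1). MV is perpendicular to VG; with |VG| = 21.3 on the right of MV, G = V + 21.3·(0.947, -0.322) = (56.5, 24.2). Then |LG| = |G − L| = 61.5.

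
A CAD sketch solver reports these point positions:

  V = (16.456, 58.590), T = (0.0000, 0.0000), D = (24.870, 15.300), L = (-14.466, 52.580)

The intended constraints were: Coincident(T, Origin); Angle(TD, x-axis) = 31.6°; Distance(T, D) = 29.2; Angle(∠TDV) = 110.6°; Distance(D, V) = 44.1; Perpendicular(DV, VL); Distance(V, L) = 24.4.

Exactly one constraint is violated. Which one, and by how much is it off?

Distance(V, L) = 24.4 — off by 7.10.

T = (0.00, 0.00) ✓; TD at 31.60° ✓; |TD| = 29.20 ✓; ∠TDV = 110.6° ✓; |DV| = 44.10 ✓; ∠(DV, VL) = 90.00° ✓; |VL| = 31.50 ✗.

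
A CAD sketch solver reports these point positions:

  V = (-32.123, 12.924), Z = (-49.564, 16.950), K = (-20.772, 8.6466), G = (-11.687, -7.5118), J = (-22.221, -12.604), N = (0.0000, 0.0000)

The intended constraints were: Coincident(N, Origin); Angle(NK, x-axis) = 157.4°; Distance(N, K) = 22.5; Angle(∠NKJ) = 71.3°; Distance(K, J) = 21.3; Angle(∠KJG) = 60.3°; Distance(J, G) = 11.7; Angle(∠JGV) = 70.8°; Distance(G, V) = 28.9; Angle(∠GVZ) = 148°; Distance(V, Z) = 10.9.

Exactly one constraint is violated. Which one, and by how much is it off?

Distance(V, Z) = 10.9 — off by 7.00.

N = (0.00, 0.00) ✓; NK at 157.4° ✓; |NK| = 22.50 ✓; ∠NKJ = 71.30° ✓; |KJ| = 21.30 ✓; ∠KJG = 60.30° ✓; |JG| = 11.70 ✓; ∠JGV = 70.80° ✓; |GV| = 28.90 ✓; ∠GVZ = 148.0° ✓; |VZ| = 17.90 ✗.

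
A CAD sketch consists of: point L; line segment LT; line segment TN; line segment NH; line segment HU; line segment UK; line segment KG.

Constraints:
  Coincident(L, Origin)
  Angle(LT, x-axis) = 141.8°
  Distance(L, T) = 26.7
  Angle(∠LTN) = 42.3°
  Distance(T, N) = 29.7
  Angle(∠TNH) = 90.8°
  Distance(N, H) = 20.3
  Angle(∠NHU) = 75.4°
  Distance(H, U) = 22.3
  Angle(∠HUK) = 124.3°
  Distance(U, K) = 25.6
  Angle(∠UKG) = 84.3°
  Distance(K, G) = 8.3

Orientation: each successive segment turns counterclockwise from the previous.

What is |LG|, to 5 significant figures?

31.607

L is at the origin; LT runs at 141.8° with length 26.7, so T = (-20.982, 16.512). ∠LTN = 42.3° gives TN at -80.500° from the x-axis; with |TN| = 29.7, N = (-16.080, -12.781). ∠TNH = 90.8° gives NH at 8.7000° from the x-axis; with |NH| = 20.3, H = (3.9860, -9.7106). ∠NHU = 75.4° gives HU at 113.30° from the x-axis; with |HU| = 22.3, U = (-4.8347, 10.771). ∠HUK = 124.3° gives UK at 169.00° from the x-axis; with |UK| = 25.6, K = (-29.964, 15.655). ∠UKG = 84.3° gives KG at -95.300° from the x-axis; with |KG| = 8.3, G = (-30.731, 7.3910). Then |LG| = |G − L| = 31.607.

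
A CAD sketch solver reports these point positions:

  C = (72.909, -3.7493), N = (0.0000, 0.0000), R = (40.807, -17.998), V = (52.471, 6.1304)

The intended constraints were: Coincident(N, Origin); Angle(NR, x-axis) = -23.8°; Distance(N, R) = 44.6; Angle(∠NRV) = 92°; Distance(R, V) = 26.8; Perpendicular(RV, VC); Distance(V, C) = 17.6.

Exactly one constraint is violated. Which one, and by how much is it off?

Distance(V, C) = 17.6 — off by 5.10.

N = (0.00, 0.00) ✓; NR at -23.80° ✓; |NR| = 44.60 ✓; ∠NRV = 92.00° ✓; |RV| = 26.80 ✓; ∠(RV, VC) = 90.00° ✓; |VC| = 22.70 ✗.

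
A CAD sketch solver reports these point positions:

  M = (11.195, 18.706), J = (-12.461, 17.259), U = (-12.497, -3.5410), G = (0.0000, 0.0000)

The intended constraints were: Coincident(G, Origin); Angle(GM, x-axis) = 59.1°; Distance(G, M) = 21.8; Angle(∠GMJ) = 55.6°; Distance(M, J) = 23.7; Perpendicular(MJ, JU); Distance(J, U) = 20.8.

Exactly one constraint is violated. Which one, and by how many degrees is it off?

Perpendicular(MJ, JU) — off by 3.60°.

G = (0.00, 0.00) ✓; GM at 59.10° ✓; |GM| = 21.80 ✓; ∠GMJ = 55.60° ✓; |MJ| = 23.70 ✓; ∠(MJ, JU) = 86.40° ✗; |JU| = 20.80 ✓.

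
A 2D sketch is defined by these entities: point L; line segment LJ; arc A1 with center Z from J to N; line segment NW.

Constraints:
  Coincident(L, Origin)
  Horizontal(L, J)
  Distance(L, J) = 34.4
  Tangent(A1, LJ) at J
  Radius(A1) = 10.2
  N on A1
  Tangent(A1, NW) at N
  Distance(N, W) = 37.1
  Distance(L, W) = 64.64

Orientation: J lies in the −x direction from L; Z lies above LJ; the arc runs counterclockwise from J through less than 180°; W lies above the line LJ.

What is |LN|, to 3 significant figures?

29.7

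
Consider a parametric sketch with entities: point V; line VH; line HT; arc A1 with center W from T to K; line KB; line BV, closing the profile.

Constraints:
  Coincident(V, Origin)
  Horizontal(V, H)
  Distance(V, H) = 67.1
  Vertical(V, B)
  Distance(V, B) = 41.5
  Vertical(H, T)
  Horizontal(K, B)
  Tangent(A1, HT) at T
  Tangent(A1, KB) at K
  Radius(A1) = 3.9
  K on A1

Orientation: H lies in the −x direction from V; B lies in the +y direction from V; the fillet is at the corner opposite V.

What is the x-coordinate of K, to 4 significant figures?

-63.20

V is at the origin; V and H share the same y with |VH| = 67.1 and H on the −x side, so H = (-67.10, 0.000). VB is vertical with |VB| = 41.5 and B on the +y side, so B = (0.000, 41.50). The virtual corner opposite V is at (-67.10, 41.50). Since A1 is tangent to HT there, WT ⟂ HT and since A1 is tangent to KB there, WK ⟂ KB, with radius 3.9, so the center W sits 3.9 in from both sides at W = (-63.20, 37.60). That places the tangent points at T = (-67.10, 37.60) on HT and K = (-63.20, 41.50) on KB. So K.x = -63.20.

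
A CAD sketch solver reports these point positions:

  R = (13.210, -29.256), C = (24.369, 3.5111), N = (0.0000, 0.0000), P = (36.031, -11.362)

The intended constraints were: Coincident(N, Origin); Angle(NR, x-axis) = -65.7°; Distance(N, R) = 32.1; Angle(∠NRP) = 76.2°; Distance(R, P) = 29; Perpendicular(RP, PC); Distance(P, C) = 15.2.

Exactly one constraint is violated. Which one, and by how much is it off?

Distance(P, C) = 15.2 — off by 3.70.

N = (0.00, 0.00) ✓; NR at -65.70° ✓; |NR| = 32.10 ✓; ∠NRP = 76.20° ✓; |RP| = 29.00 ✓; ∠(RP, PC) = 90.00° ✓; |PC| = 18.90 ✗.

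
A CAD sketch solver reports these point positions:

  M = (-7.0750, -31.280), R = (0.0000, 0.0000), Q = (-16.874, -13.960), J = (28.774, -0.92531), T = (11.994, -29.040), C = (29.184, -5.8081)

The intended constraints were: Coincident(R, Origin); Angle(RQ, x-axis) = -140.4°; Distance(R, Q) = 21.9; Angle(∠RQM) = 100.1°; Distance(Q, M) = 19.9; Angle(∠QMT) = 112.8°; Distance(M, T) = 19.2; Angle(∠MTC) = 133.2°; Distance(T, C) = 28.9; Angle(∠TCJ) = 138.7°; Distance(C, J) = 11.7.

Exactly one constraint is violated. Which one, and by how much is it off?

Distance(C, J) = 11.7 — off by 6.80.

R = (0.00, 0.00) ✓; RQ at -140.4° ✓; |RQ| = 21.90 ✓; ∠RQM = 100.1° ✓; |QM| = 19.90 ✓; ∠QMT = 112.8° ✓; |MT| = 19.20 ✓; ∠MTC = 133.2° ✓; |TC| = 28.90 ✓; ∠TCJ = 138.7° ✓; |CJ| = 4.900 ✗.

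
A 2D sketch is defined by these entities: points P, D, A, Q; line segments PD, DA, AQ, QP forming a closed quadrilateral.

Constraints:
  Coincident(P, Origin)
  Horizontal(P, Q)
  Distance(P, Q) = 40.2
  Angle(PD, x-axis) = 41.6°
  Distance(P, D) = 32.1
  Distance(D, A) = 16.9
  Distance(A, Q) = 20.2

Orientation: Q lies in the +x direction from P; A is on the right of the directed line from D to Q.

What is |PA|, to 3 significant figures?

21.1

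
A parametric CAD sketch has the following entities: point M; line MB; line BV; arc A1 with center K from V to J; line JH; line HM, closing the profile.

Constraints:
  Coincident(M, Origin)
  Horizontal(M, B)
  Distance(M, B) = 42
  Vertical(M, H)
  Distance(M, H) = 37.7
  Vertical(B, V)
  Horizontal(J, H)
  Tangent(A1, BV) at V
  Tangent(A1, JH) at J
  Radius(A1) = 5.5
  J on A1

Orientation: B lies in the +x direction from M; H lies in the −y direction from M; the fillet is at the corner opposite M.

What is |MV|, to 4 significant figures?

52.92

M is at the origin; M and B share the same y with |MB| = 42.0 and B on the +x side, so B = (42.00, 0.000). M and H share the same x with |MH| = 37.7 and H on the −y side, so H = (0.000, -37.70). The virtual corner opposite M is at (42.00, -37.70). Since A1 is tangent to BV there, KV ⟂ BV and since A1 is tangent to JH there, KJ ⟂ JH, with radius 5.5, so the center K sits 5.5 in from both sides at K = (36.50, -32.20). That places the tangent points at V = (42.00, -32.20) on BV and J = (36.50, -37.70) on JH. Then |MV| = |V − M| = 52.92.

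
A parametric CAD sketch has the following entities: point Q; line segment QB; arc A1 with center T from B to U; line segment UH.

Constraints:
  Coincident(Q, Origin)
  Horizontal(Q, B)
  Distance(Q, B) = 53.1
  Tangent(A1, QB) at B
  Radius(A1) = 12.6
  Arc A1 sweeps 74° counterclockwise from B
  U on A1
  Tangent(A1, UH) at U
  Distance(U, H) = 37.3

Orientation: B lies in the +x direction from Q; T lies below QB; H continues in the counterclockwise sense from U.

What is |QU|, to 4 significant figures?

41.99

The tangent condition forces TB to be normal to QB, so T = B + (0, -12.6) = (53.10, -12.60). On A1, B sits at bearing 90° from T; a 74° counterclockwise sweep puts U at bearing 164°, so U = T + 12.6·(cos 164°, sin 164°) = (40.99, -9.127). Then |QU| = |U − Q| = 41.99.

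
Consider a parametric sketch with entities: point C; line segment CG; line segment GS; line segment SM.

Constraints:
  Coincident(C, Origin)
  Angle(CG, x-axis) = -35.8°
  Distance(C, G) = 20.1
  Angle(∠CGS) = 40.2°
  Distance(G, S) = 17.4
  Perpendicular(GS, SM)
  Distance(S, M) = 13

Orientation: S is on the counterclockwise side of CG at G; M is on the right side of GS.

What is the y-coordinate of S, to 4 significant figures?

5.125

C is at the origin; CG runs at -35.8° with length 20.1, so G = 20.1·(cos -35.8°, sin -35.8°) = (16.30, -11.76). ∠CGS = 40.2°, so GS runs at -35.8° + (180° − 40.2°) = 104.0° from the x-axis; with |GS| = 17.4, S = G + 17.4·(cos 104.0°, sin 104.0°) = (12.09, 5.125). So S.y = 5.125.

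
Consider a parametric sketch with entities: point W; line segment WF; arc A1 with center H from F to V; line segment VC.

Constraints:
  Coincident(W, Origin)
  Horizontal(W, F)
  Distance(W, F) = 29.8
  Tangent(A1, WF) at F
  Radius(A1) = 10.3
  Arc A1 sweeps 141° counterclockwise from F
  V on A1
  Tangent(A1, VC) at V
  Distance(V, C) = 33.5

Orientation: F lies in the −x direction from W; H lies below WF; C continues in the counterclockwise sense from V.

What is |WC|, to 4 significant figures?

40.70

W is at the origin; W and F share the same y with |WF| = 29.8 and F on the −x side, so F = (-29.80, 0.000). The tangent condition forces HF to be normal to WF, so H = F + (0, -10.3) = (-29.80, -10.30). On A1, F sits at bearing 90° from H; a 141° counterclockwise sweep puts V at bearing 231°, so V = H + 10.3·(cos 231°, sin 231°) = (-36.28, -18.30). The tangent condition forces HV to be normal to VC, so VC runs along (−sin 231°, cos 231°); with |VC| = 33.5, C = (-10.25, -39.39). Then |WC| = |C − W| = 40.70.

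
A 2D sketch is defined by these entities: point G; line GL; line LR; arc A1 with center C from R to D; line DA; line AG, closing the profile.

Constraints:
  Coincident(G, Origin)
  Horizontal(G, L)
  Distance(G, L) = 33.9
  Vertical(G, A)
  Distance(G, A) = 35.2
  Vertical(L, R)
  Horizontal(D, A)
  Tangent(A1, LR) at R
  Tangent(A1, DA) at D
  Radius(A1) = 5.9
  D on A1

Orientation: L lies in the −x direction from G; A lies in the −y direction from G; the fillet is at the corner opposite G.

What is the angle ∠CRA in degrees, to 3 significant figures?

9.87°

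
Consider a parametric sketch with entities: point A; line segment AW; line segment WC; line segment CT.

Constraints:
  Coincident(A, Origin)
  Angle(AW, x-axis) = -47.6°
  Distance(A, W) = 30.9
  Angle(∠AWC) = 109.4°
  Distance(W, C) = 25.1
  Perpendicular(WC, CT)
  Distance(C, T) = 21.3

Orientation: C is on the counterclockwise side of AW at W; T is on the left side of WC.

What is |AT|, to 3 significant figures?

36.2

∠AWC = 109.4°, so WC runs at -47.6° + (180° − 109.4°) = 23.0° from the x-axis; with |WC| = 25.1, C = W + 25.1·(cos 23.0°, sin 23.0°) = (43.9, -13.0). The perpendicularity gives CT at right angles to WC; with |CT| = 21.3 on the left of WC, T = C + 21.3·(-0.391, 0.921) = (35.6, 6.60). Then |AT| = |T − A| = 36.2.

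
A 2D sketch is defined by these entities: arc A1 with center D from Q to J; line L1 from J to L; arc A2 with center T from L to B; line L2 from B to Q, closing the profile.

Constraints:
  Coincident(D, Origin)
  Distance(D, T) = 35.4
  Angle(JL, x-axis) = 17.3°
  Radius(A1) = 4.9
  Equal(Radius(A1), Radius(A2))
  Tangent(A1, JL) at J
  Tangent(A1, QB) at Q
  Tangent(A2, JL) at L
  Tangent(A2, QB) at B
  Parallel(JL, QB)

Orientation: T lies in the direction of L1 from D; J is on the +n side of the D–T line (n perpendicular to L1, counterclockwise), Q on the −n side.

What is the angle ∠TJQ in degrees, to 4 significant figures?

82.12°

The slot axis is L1's direction at 17.3°, so u = (cos 17.3°, sin 17.3°) = (0.9548, 0.2974) and n = (−sin 17.3°, cos 17.3°) = (-0.2974, 0.9548). D is at the origin and T lies 35.4 along u from D, so T = 35.4·u = (33.80, 10.53). Tangency of A1 to both parallel lines with radius 4.9 puts J and Q at D ± 4.9·n: J = (-1.457, 4.678), Q = (1.457, -4.678). Then cos ∠TJQ = JT·JQ / (|JT||JQ|), giving 82.12°.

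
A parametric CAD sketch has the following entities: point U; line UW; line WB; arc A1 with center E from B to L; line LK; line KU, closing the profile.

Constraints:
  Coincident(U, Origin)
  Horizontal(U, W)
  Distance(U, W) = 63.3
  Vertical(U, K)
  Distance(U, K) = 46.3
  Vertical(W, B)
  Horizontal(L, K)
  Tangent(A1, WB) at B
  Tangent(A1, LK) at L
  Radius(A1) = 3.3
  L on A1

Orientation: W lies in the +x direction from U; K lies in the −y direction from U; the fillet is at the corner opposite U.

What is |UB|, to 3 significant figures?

76.5

U is at the origin; U and W share the same y with |UW| = 63.3 and W on the +x side, so W = (63.3, 0.00). U and K share the same x with |UK| = 46.3 and K on the −y side, so K = (0.00, -46.3). The virtual corner opposite U is at (63.3, -46.3). A1 meets WB tangentially, so EB is at right angles to WB and tangency of A1 to LK means the radius EL is perpendicular to LK, with radius 3.3, so the center E sits 3.3 in from both sides at E = (60.0, -43.0). That places the tangent points at B = (63.3, -43.0) on WB and L = (60.0, -46.3) on LK. Then |UB| = |B − U| = 76.5.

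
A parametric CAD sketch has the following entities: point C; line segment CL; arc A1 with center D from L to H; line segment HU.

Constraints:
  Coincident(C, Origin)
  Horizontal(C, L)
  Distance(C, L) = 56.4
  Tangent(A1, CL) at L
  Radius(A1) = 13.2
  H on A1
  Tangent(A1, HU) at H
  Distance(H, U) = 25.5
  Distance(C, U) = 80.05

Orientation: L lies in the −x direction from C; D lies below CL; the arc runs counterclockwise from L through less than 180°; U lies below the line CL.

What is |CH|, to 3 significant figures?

70.8

Checks: C.y = 0.00, L.y = 0.00 ✓; |DH| = 13.20 ✓; ∠(DH, HU) = 90.00° ✓; |HU| = 25.50 ✓; |CU| = 80.05 ✓.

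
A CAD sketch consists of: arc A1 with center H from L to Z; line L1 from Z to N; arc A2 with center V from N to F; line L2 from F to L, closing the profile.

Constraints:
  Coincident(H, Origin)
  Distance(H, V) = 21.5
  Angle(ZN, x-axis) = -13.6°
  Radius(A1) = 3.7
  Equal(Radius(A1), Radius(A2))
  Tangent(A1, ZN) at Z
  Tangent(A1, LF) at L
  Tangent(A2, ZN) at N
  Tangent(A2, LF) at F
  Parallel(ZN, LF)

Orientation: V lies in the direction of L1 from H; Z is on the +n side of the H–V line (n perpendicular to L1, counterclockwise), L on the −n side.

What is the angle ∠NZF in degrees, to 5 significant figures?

18.993°

Tangency of A1 to both parallel lines with radius 3.7 puts Z and L at H ± 3.7·n: Z = (0.87003, 3.5963), L = (-0.87003, -3.5963). Equal radii place N and F the same way about V: N = V + 3.7·n = (21.767, -1.4593), F = V − 3.7·n = (20.027, -8.6518). Then cos ∠NZF = ZN·ZF / (|ZN||ZF|), giving 18.993°.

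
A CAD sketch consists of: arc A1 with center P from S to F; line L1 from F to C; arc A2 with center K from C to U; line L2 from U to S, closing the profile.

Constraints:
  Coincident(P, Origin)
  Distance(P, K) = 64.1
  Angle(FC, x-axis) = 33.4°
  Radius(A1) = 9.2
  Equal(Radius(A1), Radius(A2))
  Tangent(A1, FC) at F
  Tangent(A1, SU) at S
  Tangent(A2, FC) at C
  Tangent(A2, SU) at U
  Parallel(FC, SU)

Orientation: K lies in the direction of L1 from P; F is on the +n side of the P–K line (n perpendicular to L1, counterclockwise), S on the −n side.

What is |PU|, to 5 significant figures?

64.757

The slot axis is L1's direction at 33.4°, so u = (cos 33.4°, sin 33.4°) = (0.83485, 0.55048) and n = (−sin 33.4°, cos 33.4°) = (-0.55048, 0.83485). P is at the origin and K lies 64.1 along u from P, so K = 64.1·u = (53.514, 35.286). Tangency of A1 to both parallel lines with radius 9.2 puts F and S at P ± 9.2·n: F = (-5.0644, 7.6806), S = (5.0644, -7.6806). Equal radii place C and U the same way about K: C = K + 9.2·n = (48.449, 42.966), U = K − 9.2·n = (58.578, 27.605). Then |PU| = |U − P| = 64.757.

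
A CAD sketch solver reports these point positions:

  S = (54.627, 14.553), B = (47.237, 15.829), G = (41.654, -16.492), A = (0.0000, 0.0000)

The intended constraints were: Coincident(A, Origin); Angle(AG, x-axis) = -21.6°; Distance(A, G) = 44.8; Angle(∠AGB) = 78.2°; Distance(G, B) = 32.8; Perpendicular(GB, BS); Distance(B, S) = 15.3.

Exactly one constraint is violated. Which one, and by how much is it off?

Distance(B, S) = 15.3 — off by 7.80.

A = (0.00, 0.00) ✓; AG at -21.60° ✓; |AG| = 44.80 ✓; ∠AGB = 78.20° ✓; |GB| = 32.80 ✓; ∠(GB, BS) = 90.00° ✓; |BS| = 7.499 ✗.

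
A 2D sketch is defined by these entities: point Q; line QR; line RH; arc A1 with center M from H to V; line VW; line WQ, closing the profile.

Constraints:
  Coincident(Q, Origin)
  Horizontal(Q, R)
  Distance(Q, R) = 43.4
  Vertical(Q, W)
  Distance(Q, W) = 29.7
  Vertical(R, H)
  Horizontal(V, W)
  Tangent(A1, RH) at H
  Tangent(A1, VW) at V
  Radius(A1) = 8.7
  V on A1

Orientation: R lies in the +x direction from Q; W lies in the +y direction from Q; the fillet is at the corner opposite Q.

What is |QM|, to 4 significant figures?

40.56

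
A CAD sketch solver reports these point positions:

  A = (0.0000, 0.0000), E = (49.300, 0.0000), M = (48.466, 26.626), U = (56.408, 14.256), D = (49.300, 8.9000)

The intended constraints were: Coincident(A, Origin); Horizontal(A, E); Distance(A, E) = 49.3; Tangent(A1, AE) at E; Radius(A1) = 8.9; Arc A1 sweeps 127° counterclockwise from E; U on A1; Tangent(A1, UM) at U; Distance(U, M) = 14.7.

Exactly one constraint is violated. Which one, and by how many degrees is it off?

Tangent(A1, UM) at U — off by 4.30°.

A = (0.00, 0.00) ✓; A.y = 0.00, E.y = 0.00 ✓; |AE| = 49.30 ✓; ∠(DE, EA) = 90.00° ✓; |DE| = 8.900 ✓; bearing(D→U) − bearing(D→E) = 127.0° ✓; |DU| = 8.900 ✓; ∠(DU, UM) = 94.30° ✗; |UM| = 14.70 ✓.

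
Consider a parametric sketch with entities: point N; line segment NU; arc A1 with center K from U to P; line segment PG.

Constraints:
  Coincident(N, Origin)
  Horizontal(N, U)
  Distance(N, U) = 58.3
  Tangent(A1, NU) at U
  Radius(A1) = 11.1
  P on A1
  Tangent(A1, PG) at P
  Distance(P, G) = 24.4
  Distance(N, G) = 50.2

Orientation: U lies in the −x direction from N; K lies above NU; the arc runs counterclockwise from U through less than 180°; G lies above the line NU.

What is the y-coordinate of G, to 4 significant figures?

30.54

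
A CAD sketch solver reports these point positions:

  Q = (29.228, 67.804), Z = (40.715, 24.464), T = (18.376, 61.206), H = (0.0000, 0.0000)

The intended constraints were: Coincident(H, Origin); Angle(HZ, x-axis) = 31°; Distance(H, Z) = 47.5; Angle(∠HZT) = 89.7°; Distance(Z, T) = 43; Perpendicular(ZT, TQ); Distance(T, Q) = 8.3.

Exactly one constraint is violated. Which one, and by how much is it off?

Distance(T, Q) = 8.3 — off by 4.40.

H = (0.00, 0.00) ✓; HZ at 31.00° ✓; |HZ| = 47.50 ✓; ∠HZT = 89.70° ✓; |ZT| = 43.00 ✓; ∠(ZT, TQ) = 90.00° ✓; |TQ| = 12.70 ✗.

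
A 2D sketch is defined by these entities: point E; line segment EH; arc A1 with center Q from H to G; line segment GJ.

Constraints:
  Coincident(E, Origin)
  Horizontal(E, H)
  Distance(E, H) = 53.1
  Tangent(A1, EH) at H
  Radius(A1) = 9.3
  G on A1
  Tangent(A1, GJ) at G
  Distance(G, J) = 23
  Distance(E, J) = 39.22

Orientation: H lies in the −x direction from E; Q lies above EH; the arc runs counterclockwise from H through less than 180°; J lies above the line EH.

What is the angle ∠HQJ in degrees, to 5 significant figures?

122.21°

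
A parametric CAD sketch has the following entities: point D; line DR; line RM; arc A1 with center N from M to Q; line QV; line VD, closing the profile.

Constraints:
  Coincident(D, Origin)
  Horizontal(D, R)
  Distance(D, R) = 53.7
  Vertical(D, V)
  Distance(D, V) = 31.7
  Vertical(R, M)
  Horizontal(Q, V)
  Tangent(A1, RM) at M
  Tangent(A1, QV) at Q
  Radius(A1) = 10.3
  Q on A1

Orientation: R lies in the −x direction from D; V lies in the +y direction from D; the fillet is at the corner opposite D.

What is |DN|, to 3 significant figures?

48.4

D is at the origin; D and R share the same y with |DR| = 53.7 and R on the −x side, so R = (-53.7, 0.00). DV is vertical with |DV| = 31.7 and V on the +y side, so V = (0.00, 31.7). The virtual corner opposite D is at (-53.7, 31.7). Tangency of A1 to RM means the radius NM is perpendicular to RM and the tangent condition forces NQ to be normal to QV, with radius 10.3, so the center N sits 10.3 in from both sides at N = (-43.4, 21.4). Then |DN| = |N − D| = 48.4.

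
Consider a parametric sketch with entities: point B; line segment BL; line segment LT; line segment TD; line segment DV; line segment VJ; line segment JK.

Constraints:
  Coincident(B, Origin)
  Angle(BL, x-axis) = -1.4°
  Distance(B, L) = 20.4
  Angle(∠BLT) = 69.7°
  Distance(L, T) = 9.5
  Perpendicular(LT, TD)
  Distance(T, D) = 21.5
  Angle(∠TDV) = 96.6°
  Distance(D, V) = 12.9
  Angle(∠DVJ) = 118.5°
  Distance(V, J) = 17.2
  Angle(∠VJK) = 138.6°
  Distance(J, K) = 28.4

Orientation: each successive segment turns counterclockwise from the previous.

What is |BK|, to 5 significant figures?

42.109

B is at the origin; BL runs at -1.4° with length 20.4, so L = (20.394, -0.49842). ∠BLT = 69.7° gives LT at 108.90° from the x-axis; with |LT| = 9.5, T = (17.317, 8.4894). LT is perpendicular to TD, so TD runs at -161.10°; with |TD| = 21.5, D = (-3.0241, 1.5252). ∠TDV = 96.6° gives DV at -77.700° from the x-axis; with |DV| = 12.9, V = (-0.27605, -11.079). ∠DVJ = 118.5° gives VJ at -16.200° from the x-axis; with |VJ| = 17.2, J = (16.241, -15.877). ∠VJK = 138.6° gives JK at 25.200° from the x-axis; with |JK| = 28.4, K = (41.938, -3.7852). Then |BK| = |K − B| = 42.109.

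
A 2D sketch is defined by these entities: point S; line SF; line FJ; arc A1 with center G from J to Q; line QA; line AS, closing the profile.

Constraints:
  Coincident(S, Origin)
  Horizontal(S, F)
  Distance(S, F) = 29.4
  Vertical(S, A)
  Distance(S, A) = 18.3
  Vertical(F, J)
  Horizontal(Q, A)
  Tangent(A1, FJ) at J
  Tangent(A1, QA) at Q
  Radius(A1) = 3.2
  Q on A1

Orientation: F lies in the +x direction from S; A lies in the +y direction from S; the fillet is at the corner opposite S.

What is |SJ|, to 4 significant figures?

33.05

The virtual corner opposite S is at (29.40, 18.30). Tangency of A1 to FJ means the radius GJ is perpendicular to FJ and tangency of A1 to QA means the radius GQ is perpendicular to QA, with radius 3.2, so the center G sits 3.2 in from both sides at G = (26.20, 15.10). That places the tangent points at J = (29.40, 15.10) on FJ and Q = (26.20, 18.30) on QA. Then |SJ| = |J − S| = 33.05.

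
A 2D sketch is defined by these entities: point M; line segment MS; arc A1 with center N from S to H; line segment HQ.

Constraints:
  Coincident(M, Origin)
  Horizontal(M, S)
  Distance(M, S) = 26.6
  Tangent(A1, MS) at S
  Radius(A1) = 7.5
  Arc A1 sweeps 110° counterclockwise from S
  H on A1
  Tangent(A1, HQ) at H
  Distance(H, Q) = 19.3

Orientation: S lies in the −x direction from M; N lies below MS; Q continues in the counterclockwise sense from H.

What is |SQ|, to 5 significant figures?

28.205

M is at the origin; M and S share the same y with |MS| = 26.6 and S on the −x side, so S = (-26.600, 0.0000). Tangency of A1 to MS means the radius NS is perpendicular to MS, so N = S + (0, -7.5) = (-26.600, -7.5000). On A1, S sits at bearing 90° from N; a 110° counterclockwise sweep puts H at bearing 200°, so H = N + 7.5·(cos 200°, sin 200°) = (-33.648, -10.065). Tangency of A1 to HQ means the radius NH is perpendicular to HQ, so HQ runs along (−sin 200°, cos 200°); with |HQ| = 19.3, Q = (-27.047, -28.201). Then |SQ| = |Q − S| = 28.205.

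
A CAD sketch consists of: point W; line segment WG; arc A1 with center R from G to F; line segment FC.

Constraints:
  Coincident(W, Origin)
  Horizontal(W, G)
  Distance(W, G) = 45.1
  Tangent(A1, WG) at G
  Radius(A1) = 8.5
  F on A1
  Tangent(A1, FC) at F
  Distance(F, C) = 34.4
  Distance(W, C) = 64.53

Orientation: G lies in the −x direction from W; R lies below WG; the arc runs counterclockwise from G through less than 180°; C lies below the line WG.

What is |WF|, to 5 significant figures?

54.394

Checks: W = (0.00, 0.00) ✓; |RF| = 8.500 ✓; ∠(RF, FC) = 90.00° ✓; |FC| = 34.40 ✓; |WC| = 64.53 ✓.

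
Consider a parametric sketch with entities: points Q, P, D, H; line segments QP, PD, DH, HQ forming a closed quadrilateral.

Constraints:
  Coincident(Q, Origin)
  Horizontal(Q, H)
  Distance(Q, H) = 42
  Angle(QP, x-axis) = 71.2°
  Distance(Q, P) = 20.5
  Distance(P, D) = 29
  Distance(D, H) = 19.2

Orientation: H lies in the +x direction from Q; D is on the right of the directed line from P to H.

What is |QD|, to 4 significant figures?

23.69

Q is at the origin; QH is horizontal with |QH| = 42.0 and H in +x, so H = (42.0, 0). QP runs at 71.2° with |QP| = 20.5, so P = (6.606, 19.41). D is determined by |PD| = 29.0 and |DH| = 19.2 together: it lies at the intersection of circle(P, 29.0) and circle(H, 19.2). With |PH| = 40.36, the foot of the radical line on PH is 26.03 from P and the perpendicular offset is √(29.0² − 26.03²) = 12.78. Taking the right-of-PH solution: D = (23.29, -4.314).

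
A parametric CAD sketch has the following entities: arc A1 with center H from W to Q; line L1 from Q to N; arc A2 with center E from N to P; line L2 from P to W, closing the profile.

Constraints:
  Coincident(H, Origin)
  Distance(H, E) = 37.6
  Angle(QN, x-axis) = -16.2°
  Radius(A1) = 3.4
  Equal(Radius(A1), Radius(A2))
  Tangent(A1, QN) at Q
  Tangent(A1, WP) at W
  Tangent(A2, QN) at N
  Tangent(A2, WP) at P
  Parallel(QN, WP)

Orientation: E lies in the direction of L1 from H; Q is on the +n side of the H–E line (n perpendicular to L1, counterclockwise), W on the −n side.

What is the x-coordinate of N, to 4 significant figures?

37.06

Tangency of A1 to both parallel lines with radius 3.4 puts Q and W at H ± 3.4·n: Q = (0.9486, 3.265), W = (-0.9486, -3.265). Equal radii place N and P the same way about E: N = E + 3.4·n = (37.06, -7.225), P = E − 3.4·n = (35.16, -13.76). So N.x = 37.06.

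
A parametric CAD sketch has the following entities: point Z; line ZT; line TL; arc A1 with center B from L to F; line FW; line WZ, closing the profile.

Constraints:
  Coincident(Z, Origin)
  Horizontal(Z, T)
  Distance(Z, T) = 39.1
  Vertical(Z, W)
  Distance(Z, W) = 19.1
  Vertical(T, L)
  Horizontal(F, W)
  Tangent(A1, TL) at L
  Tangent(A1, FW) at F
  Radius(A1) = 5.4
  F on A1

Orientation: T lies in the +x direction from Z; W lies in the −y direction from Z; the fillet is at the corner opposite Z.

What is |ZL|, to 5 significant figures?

41.431

Z is at the origin; Z and T share the same y with |ZT| = 39.1 and T on the +x side, so T = (39.100, 0.0000). Z and W share the same x with |ZW| = 19.1 and W on the −y side, so W = (0.0000, -19.100). The virtual corner opposite Z is at (39.100, -19.100). Tangency of A1 to TL means the radius BL is perpendicular to TL and the tangent condition forces BF to be normal to FW, with radius 5.4, so the center B sits 5.4 in from both sides at B = (33.700, -13.700). That places the tangent points at L = (39.100, -13.700) on TL and F = (33.700, -19.100) on FW. Then |ZL| = |L − Z| = 41.431.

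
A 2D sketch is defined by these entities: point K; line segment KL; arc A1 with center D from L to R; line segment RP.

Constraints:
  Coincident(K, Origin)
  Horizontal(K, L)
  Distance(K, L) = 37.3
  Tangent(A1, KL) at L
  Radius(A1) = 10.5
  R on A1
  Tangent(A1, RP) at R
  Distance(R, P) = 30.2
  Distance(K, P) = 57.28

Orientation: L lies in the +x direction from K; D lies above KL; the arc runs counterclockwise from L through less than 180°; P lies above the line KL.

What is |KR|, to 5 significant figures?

49.247

K is at the origin; KL is horizontal with |KL| = 37.3 and L on the +x side, so L = (37.300, 0.0000). Tangency of A1 to KL means the radius DL is perpendicular to KL, so D = L + (0, 10.5) = (37.300, 10.500). Since DR ⟂ RP (tangency), |DP| = √(10.5² + 30.2²) = 31.973 regardless of where R sits on A1. So P lies on both circle(K, 57.28) and circle(D, 31.973); the above-KL intersection is P = (38.455, 42.452). R is the foot of the tangent from P: R = (47.336, 13.588).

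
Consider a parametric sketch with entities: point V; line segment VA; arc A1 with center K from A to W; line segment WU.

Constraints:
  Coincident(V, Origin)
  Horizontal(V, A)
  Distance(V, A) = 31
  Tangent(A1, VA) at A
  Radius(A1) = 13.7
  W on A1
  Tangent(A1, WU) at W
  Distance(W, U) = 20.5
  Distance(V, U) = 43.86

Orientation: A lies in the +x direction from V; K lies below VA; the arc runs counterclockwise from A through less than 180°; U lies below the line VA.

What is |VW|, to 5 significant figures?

24.894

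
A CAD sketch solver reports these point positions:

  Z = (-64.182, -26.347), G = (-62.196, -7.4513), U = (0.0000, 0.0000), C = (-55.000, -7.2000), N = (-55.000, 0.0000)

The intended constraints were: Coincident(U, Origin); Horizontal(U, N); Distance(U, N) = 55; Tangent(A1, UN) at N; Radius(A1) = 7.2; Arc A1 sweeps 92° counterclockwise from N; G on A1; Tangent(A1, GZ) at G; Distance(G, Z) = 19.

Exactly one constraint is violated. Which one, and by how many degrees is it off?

Tangent(A1, GZ) at G — off by 8.00°.

U = (0.00, 0.00) ✓; U.y = 0.00, N.y = 0.00 ✓; |UN| = 55.00 ✓; ∠(CN, NU) = 90.00° ✓; |CN| = 7.200 ✓; bearing(C→G) − bearing(C→N) = 92.00° ✓; |CG| = 7.200 ✓; ∠(CG, GZ) = 98.00° ✗; |GZ| = 19.00 ✓.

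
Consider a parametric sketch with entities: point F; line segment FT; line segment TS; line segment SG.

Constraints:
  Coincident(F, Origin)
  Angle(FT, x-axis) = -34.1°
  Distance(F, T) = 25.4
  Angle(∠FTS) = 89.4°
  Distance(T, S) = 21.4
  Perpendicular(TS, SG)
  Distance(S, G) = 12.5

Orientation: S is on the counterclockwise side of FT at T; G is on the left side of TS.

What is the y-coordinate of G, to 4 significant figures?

10.50

∠FTS = 89.4°, so TS runs at -34.1° + (180° − 89.4°) = 56.50° from the x-axis; with |TS| = 21.4, S = T + 21.4·(cos 56.50°, sin 56.50°) = (32.84, 3.605). TS ⟂ SG; with |SG| = 12.5 on the left of TS, G = S + 12.5·(-0.8339, 0.5519) = (22.42, 10.50). So G.y = 10.50.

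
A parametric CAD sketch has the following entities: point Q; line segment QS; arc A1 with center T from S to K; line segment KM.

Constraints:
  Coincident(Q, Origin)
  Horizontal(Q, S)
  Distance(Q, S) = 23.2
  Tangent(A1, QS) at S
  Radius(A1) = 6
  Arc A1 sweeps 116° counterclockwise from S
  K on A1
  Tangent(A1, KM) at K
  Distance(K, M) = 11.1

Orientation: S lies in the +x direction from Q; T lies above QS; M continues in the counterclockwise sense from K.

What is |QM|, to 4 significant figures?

30.15

Q is at the origin; Q and S share the same y with |QS| = 23.2 and S on the +x side, so S = (23.20, 0.000). Since A1 is tangent to QS there, TS ⟂ QS, so T = S + (0, 6) = (23.20, 6.000). On A1, S sits at bearing -90° from T; a 116° counterclockwise sweep puts K at bearing 26°, so K = T + 6.0·(cos 26°, sin 26°) = (28.59, 8.630). The tangent condition forces TK to be normal to KM, so KM runs along (−sin 26°, cos 26°); with |KM| = 11.1, M = (23.73, 18.61). Then |QM| = |M − Q| = 30.15.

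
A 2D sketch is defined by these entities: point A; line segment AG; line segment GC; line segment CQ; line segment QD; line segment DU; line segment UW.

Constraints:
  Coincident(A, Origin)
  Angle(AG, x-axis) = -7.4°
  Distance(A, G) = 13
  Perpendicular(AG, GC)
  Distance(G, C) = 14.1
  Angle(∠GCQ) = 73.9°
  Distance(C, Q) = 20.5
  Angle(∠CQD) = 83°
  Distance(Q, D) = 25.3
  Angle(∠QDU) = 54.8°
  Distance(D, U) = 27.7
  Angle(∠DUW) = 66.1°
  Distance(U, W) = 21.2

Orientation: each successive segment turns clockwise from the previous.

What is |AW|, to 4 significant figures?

12.03

A is at the origin; AG runs at -7.4° with length 13.0, so G = (12.89, -1.674). AG ⟂ GC, so GC runs at -97.40°; with |GC| = 14.1, C = (11.08, -15.66). ∠GCQ = 73.9° gives CQ at 156.5° from the x-axis; with |CQ| = 20.5, Q = (-7.724, -7.483). ∠CQD = 83.0° gives QD at 59.50° from the x-axis; with |QD| = 25.3, D = (5.117, 14.32). ∠QDU = 54.8° gives DU at -65.70° from the x-axis; with |DU| = 27.7, U = (16.52, -10.93). ∠DUW = 66.1° gives UW at -179.6° from the x-axis; with |UW| = 21.2, W = (-4.684, -11.08). Then |AW| = |W − A| = 12.03.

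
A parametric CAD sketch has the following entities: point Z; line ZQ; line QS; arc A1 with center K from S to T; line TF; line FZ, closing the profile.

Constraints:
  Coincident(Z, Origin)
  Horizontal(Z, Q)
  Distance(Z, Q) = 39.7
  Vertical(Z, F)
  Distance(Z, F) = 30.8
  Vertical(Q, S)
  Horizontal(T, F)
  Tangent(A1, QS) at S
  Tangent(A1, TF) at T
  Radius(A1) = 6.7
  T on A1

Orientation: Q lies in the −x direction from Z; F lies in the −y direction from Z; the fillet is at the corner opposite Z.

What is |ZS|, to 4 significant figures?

46.44

Z is at the origin; ZQ is horizontal with |ZQ| = 39.7 and Q on the −x side, so Q = (-39.70, 0.000). Z and F share the same x with |ZF| = 30.8 and F on the −y side, so F = (0.000, -30.80). The virtual corner opposite Z is at (-39.70, -30.80). The tangent condition forces KS to be normal to QS and the tangent condition forces KT to be normal to TF, with radius 6.7, so the center K sits 6.7 in from both sides at K = (-33.00, -24.10). That places the tangent points at S = (-39.70, -24.10) on QS and T = (-33.00, -30.80) on TF. Then |ZS| = |S − Z| = 46.44.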